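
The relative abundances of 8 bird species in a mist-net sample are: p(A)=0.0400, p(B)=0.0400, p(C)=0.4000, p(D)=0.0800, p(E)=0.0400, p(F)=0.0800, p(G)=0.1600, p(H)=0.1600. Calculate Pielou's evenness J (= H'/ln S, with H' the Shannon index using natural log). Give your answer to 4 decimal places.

H' = −Σ pᵢ ln pᵢ = −((-0.128755) + (-0.128755) + (-0.366516) + (-0.202058) + (-0.128755) + (-0.202058) + (-0.293213) + (-0.293213)) = 1.743324 (working shown to 6 dp, full precision carried).
With S = 8 species, ln S = 2.079442, so J = 1.743324/2.079442 = 0.838362, i.e. 0.8384 to 4 decimal places.

0.8384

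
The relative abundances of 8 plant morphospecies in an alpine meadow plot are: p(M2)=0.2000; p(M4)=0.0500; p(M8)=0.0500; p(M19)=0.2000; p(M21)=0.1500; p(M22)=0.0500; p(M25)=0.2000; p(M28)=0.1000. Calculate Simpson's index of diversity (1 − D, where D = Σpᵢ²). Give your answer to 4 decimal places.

0.8400

D = 0.2² + 0.05² + 0.05² + 0.2² + 0.15² + 0.05² + 0.2² + 0.1² = 0.040000 + 0.002500 + 0.002500 + 0.040000 + 0.022500 + 0.002500 + 0.040000 + 0.010000 = 0.160000 (working shown to 6 dp, full precision carried).
So 1 − D = 0.840000, i.e. 0.8400 to 4 decimal places.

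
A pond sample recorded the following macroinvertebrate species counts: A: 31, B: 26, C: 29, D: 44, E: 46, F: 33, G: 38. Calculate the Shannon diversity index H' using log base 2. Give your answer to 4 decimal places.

Total N = 31+26+29+44+46+33+38 = 247, so the proportions are 0.125506, 0.105263, 0.117409, 0.178138, 0.186235, 0.133603, 0.153846 (working shown to 6 dp, full precision carried).
Each pᵢ log₂ pᵢ term: 0.125506×(-2.994171)=-0.375787, 0.105263×(-3.247928)=-0.341887, 0.117409×(-3.090386)=-0.362839, 0.178138×(-2.488936)=-0.443373, 0.186235×(-2.424805)=-0.451583, 0.133603×(-2.903973)=-0.387980, 0.153846×(-2.700440)=-0.415452.
Sum = -2.778901, so H' = 2.7789.

2.7789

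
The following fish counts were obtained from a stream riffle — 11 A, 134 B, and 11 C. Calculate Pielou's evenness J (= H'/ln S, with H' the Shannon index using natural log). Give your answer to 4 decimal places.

0.4593

Total N = 11+134+11 = 156, so the proportions are 0.070513, 0.858974, 0.070513 (working shown to 6 dp, full precision carried).
H' = −Σ pᵢ ln pᵢ = −((-0.186997) + (-0.130578) + (-0.186997)) = 0.504572.
With S = 3 species, ln S = 1.098612, so J = 0.504572/1.098612 = 0.459282, i.e. 0.4593 to 4 decimal places.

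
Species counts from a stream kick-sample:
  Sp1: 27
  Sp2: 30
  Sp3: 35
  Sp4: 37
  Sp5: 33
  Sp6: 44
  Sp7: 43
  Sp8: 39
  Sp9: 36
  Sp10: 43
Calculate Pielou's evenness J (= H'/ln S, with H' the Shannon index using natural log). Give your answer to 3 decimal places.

0.995

Total N = 27+30+35+37+33+44+43+39+36+43 = 367, so the proportions are 0.07357, 0.08174, 0.09537, 0.10082, 0.08992, 0.11989, 0.11717, 0.10627, 0.09809, 0.11717 (working shown to 5 dp, full precision carried).
H' = −Σ pᵢ ln pᵢ = −((-0.19198) + (-0.20470) + (-0.22412) + (-0.23132) + (-0.21660) + (-0.25431) + (-0.25122) + (-0.23823) + (-0.22776) + (-0.25122)) = 2.29146.
With S = 10 species, ln S = 2.30259, so J = 2.29146/2.30259 = 0.99517, i.e. 0.995 to 3 decimal places.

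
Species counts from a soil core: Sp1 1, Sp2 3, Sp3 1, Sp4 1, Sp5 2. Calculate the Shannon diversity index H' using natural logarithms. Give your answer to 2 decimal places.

1.49

Total N = 1+3+1+1+2 = 8, so the proportions are 0.125, 0.375, 0.125, 0.125, 0.25 (working shown to 4 dp, full precision carried).
Each pᵢ ln pᵢ term: 0.125×(-2.0794)=-0.2599, 0.375×(-0.9808)=-0.3678, 0.125×(-2.0794)=-0.2599, 0.125×(-2.0794)=-0.2599, 0.25×(-1.3863)=-0.3466.
Sum = -1.4942, so H' = 1.49.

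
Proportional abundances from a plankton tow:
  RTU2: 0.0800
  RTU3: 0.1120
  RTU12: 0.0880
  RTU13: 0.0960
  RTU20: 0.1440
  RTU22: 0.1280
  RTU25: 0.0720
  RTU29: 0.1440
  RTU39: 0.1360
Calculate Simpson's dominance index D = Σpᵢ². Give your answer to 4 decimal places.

D = 0.08² + 0.112² + 0.088² + 0.096² + 0.144² + 0.128² + 0.072² + 0.144² + 0.136² = 0.006400 + 0.012544 + 0.007744 + 0.009216 + 0.020736 + 0.016384 + 0.005184 + 0.020736 + 0.018496 = 0.117440 (working shown to 6 dp, full precision carried).
To 4 decimal places, D = 0.1174.

0.1174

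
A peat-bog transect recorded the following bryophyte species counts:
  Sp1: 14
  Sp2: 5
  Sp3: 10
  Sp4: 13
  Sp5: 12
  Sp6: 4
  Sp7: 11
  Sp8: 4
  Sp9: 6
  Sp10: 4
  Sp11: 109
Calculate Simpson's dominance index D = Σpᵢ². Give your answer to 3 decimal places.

Total N = 14+5+10+13+12+4+11+4+6+4+109 = 192, so the proportions are 0.07292, 0.02604, 0.05208, 0.06771, 0.0625, 0.02083, 0.05729, 0.02083, 0.03125, 0.02083, 0.56771 (working shown to 5 dp, full precision carried).
D = 0.07292² + 0.02604² + 0.05208² + 0.06771² + 0.0625² + 0.02083² + 0.05729² + 0.02083² + 0.03125² + 0.02083² + 0.56771² = 0.00532 + 0.00068 + 0.00271 + 0.00458 + 0.00391 + 0.00043 + 0.00328 + 0.00043 + 0.00098 + 0.00043 + 0.32229 = 0.34505.
To 3 decimal places, D = 0.345.

0.345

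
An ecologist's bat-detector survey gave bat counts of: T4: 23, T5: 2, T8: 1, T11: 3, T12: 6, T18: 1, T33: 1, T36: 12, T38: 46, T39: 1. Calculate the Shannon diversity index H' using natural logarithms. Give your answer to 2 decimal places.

Total N = 23+2+1+3+6+1+1+12+46+1 = 96, so the proportions are 0.2396, 0.0208, 0.0104, 0.0312, 0.0625, 0.0104, 0.0104, 0.125, 0.4792, 0.0104 (working shown to 4 dp, full precision carried).
Each pᵢ ln pᵢ term: 0.2396×(-1.4289)=-0.3423, 0.0208×(-3.8712)=-0.0807, 0.0104×(-4.5643)=-0.0475, 0.0312×(-3.4657)=-0.1083, 0.0625×(-2.7726)=-0.1733, 0.0104×(-4.5643)=-0.0475, 0.0104×(-4.5643)=-0.0475, 0.125×(-2.0794)=-0.2599, 0.4792×(-0.7357)=-0.3525, 0.0104×(-4.5643)=-0.0475.
Sum = -1.5072, so H' = 1.51.

1.51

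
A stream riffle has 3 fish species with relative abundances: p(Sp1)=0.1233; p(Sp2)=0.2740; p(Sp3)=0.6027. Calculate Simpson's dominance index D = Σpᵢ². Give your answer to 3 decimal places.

D = 0.1233² + 0.274² + 0.6027² = 0.01520 + 0.07508 + 0.36325 = 0.45353 (working shown to 5 dp, full precision carried).
To 3 decimal places, D = 0.454.

0.454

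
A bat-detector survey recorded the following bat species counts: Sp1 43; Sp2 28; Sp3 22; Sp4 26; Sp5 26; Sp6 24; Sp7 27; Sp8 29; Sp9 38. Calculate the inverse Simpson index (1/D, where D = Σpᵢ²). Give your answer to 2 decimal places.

8.58

Total N = 43+28+22+26+26+24+27+29+38 = 263, so the proportions are 0.163498, 0.106464, 0.08365, 0.098859, 0.098859, 0.091255, 0.102662, 0.110266, 0.144487 (working shown to 6 dp, full precision carried).
D = 0.163498² + 0.106464² + 0.08365² + 0.098859² + 0.098859² + 0.091255² + 0.102662² + 0.110266² + 0.144487² = 0.026732 + 0.011335 + 0.006997 + 0.009773 + 0.009773 + 0.008327 + 0.010539 + 0.012159 + 0.020876 = 0.116512.
So 1/D = 8.5828, i.e. 8.58 to 2 decimal places.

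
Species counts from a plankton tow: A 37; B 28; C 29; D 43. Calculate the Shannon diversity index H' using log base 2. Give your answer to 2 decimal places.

Total N = 37+28+29+43 = 137, so the proportions are 0.2701, 0.2044, 0.2117, 0.3139 (working shown to 4 dp, full precision carried).
Each pᵢ log₂ pᵢ term: 0.2701×(-1.8886)=-0.5101, 0.2044×(-2.2907)=-0.4682, 0.2117×(-2.2401)=-0.4742, 0.3139×(-1.6718)=-0.5247.
Sum = -1.9771, so H' = 1.98.

1.98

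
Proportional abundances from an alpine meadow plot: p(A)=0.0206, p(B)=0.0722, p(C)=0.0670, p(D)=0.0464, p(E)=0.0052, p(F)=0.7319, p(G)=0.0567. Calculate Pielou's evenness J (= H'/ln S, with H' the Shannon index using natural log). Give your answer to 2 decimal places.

0.52

H' = −Σ pᵢ ln pᵢ = −((-0.0800) + (-0.1898) + (-0.1811) + (-0.1425) + (-0.0273) + (-0.2284) + (-0.1627)) = 1.0118 (working shown to 4 dp, full precision carried).
With S = 7 species, ln S = 1.9459, so J = 1.0118/1.9459 = 0.5200, i.e. 0.52 to 2 decimal places.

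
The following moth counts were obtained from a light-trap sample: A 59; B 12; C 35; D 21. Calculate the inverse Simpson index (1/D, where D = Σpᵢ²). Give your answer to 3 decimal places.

3.048

Total N = 59+12+35+21 = 127, so the proportions are 0.464567, 0.094488, 0.275591, 0.165354 (working shown to 6 dp, full precision carried).
D = 0.464567² + 0.094488² + 0.275591² + 0.165354² = 0.215822 + 0.008928 + 0.075950 + 0.027342 = 0.328043.
So 1/D = 3.04838, i.e. 3.048 to 3 decimal places.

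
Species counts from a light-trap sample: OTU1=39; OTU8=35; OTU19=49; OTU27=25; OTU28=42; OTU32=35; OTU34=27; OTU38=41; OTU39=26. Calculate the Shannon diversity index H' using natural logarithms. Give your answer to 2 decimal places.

Total N = 39+35+49+25+42+35+27+41+26 = 319, so the proportions are 0.1223, 0.1097, 0.1536, 0.0784, 0.1317, 0.1097, 0.0846, 0.1285, 0.0815 (working shown to 4 dp, full precision carried).
Each pᵢ ln pᵢ term: 0.1223×(-2.1016)=-0.2569, 0.1097×(-2.2098)=-0.2425, 0.1536×(-1.8734)=-0.2878, 0.0784×(-2.5463)=-0.1996, 0.1317×(-2.0275)=-0.2669, 0.1097×(-2.2098)=-0.2425, 0.0846×(-2.4694)=-0.2090, 0.1285×(-2.0516)=-0.2637, 0.0815×(-2.5071)=-0.2043.
Sum = -2.1732, so H' = 2.17.

2.17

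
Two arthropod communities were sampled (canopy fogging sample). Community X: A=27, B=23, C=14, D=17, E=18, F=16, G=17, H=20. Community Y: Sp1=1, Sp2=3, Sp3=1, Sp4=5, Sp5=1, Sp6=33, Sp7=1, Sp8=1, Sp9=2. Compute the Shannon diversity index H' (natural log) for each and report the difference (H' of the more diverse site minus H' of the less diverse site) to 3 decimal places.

0.857

Community X: N=152, proportions 0.17763, 0.15132, 0.09211, 0.11184, 0.11842, 0.10526, 0.11184, 0.13158, giving H' = 2.05886 (working shown to 5 dp, full precision carried).
Community Y: N=48, proportions 0.02083, 0.0625, 0.02083, 0.10417, 0.02083, 0.6875, 0.02083, 0.02083, 0.04167, giving H' = 1.20216.
Difference = |2.05886 − 1.20216| = 0.85670, i.e. 0.857 to 3 decimal places.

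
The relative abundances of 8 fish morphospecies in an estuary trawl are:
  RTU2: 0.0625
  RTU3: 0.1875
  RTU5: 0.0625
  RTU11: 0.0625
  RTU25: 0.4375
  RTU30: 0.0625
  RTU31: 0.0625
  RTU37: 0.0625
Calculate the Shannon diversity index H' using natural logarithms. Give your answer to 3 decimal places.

1.715

Each pᵢ ln pᵢ term (working shown to 5 dp, full precision carried): 0.0625×(-2.77259)=-0.17329, 0.1875×(-1.67398)=-0.31387, 0.0625×(-2.77259)=-0.17329, 0.0625×(-2.77259)=-0.17329, 0.4375×(-0.82668)=-0.36167, 0.0625×(-2.77259)=-0.17329, 0.0625×(-2.77259)=-0.17329, 0.0625×(-2.77259)=-0.17329.
Sum = -1.71526, so H' = 1.715.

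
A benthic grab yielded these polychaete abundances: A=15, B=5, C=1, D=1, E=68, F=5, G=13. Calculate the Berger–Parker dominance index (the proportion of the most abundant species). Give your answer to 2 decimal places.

0.63

Total N = 15+5+1+1+68+5+13 = 108, so the proportions are 0.1389, 0.0463, 0.0093, 0.0093, 0.6296, 0.0463, 0.1204 (working shown to 4 dp, full precision carried).
The largest proportion is 0.6296, i.e. d = 0.63 to 2 decimal places.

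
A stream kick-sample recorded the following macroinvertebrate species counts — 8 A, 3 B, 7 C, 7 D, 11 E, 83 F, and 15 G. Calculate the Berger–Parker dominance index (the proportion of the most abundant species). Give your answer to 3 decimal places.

Total N = 8+3+7+7+11+83+15 = 134, so the proportions are 0.0597, 0.02239, 0.05224, 0.05224, 0.08209, 0.6194, 0.11194 (working shown to 5 dp, full precision carried).
The largest proportion is 0.6194, i.e. d = 0.619 to 3 decimal places.

0.619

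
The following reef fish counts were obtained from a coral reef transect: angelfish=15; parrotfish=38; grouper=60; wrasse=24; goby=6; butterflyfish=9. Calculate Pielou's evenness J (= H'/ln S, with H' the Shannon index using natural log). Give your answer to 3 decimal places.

0.853

Total N = 15+38+60+24+6+9 = 152, so the proportions are 0.09868, 0.25, 0.39474, 0.15789, 0.03947, 0.05921 (working shown to 5 dp, full precision carried).
H' = −Σ pᵢ ln pᵢ = −((-0.22854) + (-0.34657) + (-0.36692) + (-0.29145) + (-0.12758) + (-0.16737)) = 1.52843.
With S = 6 species, ln S = 1.79176, so J = 1.52843/1.79176 = 0.85303, i.e. 0.853 to 3 decimal places.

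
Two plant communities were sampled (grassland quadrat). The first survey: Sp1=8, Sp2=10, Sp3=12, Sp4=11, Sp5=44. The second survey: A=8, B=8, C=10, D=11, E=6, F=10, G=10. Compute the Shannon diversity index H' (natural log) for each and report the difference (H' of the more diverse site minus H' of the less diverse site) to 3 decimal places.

The first survey: N=85, proportions 0.09412, 0.11765, 0.14118, 0.12941, 0.51765, giving H' = 1.35605 (working shown to 5 dp, full precision carried).
The second survey: N=63, proportions 0.12698, 0.12698, 0.15873, 0.1746, 0.09524, 0.15873, 0.15873, giving H' = 1.92923.
Difference = |1.35605 − 1.92923| = 0.57318, i.e. 0.573 to 3 decimal places.

0.573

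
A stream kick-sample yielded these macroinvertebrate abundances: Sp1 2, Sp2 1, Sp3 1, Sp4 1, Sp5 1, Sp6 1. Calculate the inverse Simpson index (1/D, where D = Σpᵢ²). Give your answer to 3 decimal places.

Total N = 2+1+1+1+1+1 = 7, so the proportions are 0.2857143, 0.1428571, 0.1428571, 0.1428571, 0.1428571, 0.1428571 (working shown to 7 dp, full precision carried).
D = 0.2857143² + 0.1428571² + 0.1428571² + 0.1428571² + 0.1428571² + 0.1428571² = 0.0816327 + 0.0204082 + 0.0204082 + 0.0204082 + 0.0204082 + 0.0204082 = 0.1836735.
So 1/D = 5.44444, i.e. 5.444 to 3 decimal places.

5.444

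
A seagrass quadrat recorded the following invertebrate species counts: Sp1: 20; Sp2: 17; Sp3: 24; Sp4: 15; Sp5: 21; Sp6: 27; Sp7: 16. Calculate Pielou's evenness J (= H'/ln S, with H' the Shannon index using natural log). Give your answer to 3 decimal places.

0.990

Total N = 20+17+24+15+21+27+16 = 140, so the proportions are 0.14286, 0.12143, 0.17143, 0.10714, 0.15, 0.19286, 0.11429 (working shown to 5 dp, full precision carried).
H' = −Σ pᵢ ln pᵢ = −((-0.27799) + (-0.25602) + (-0.30233) + (-0.23931) + (-0.28457) + (-0.31741) + (-0.24789)) = 1.92552.
With S = 7 species, ln S = 1.94591, so J = 1.92552/1.94591 = 0.98952, i.e. 0.990 to 3 decimal places.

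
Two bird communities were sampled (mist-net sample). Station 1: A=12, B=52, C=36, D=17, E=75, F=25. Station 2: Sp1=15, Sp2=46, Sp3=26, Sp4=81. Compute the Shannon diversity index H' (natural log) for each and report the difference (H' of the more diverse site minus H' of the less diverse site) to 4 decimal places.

0.4053

Station 1: N=217, proportions 0.0553, 0.239631, 0.165899, 0.078341, 0.345622, 0.115207, giving H' = 1.616126 (working shown to 6 dp, full precision carried).
Station 2: N=168, proportions 0.089286, 0.27381, 0.154762, 0.482143, giving H' = 1.210874.
Difference = |1.616126 − 1.210874| = 0.405252, i.e. 0.4053 to 4 decimal places.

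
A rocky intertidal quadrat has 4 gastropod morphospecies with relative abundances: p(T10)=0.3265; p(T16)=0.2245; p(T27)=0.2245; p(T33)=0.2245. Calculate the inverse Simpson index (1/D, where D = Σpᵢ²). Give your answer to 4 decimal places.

D = 0.3265² + 0.2245² + 0.2245² + 0.2245² = 0.10660225 + 0.05040025 + 0.05040025 + 0.05040025 = 0.25780300 (working shown to 8 dp, full precision carried).
So 1/D = 3.878931, i.e. 3.8789 to 4 decimal places.

3.8789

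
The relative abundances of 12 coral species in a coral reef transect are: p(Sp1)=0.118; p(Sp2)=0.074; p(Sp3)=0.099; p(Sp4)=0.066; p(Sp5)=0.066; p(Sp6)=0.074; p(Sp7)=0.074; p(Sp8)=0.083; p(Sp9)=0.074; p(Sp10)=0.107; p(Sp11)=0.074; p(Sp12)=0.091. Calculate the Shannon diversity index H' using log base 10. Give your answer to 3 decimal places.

Each pᵢ log₁₀ pᵢ term (working shown to 5 dp, full precision carried): 0.118×(-0.92812)=-0.10952, 0.074×(-1.13077)=-0.08368, 0.099×(-1.00436)=-0.09943, 0.066×(-1.18046)=-0.07791, 0.066×(-1.18046)=-0.07791, 0.074×(-1.13077)=-0.08368, 0.074×(-1.13077)=-0.08368, 0.083×(-1.08092)=-0.08972, 0.074×(-1.13077)=-0.08368, 0.107×(-0.97062)=-0.10386, 0.074×(-1.13077)=-0.08368, 0.091×(-1.04096)=-0.09473.
Sum = -1.07145, so H' = 1.071.

1.071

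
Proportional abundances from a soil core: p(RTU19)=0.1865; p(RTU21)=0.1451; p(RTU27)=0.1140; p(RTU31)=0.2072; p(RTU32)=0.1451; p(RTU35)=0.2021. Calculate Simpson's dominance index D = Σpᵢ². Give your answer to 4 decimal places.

D = 0.1865² + 0.1451² + 0.114² + 0.2072² + 0.1451² + 0.2021² = 0.034782 + 0.021054 + 0.012996 + 0.042932 + 0.021054 + 0.040844 = 0.173663 (working shown to 6 dp, full precision carried).
To 4 decimal places, D = 0.1737.

0.1737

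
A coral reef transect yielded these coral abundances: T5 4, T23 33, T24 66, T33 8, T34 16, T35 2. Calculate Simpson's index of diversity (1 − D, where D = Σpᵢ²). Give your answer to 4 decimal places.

0.6524

Total N = 4+33+66+8+16+2 = 129, so the proportions are 0.031008, 0.255814, 0.511628, 0.062016, 0.124031, 0.015504 (working shown to 6 dp, full precision carried).
D = 0.031008² + 0.255814² + 0.511628² + 0.062016² + 0.124031² + 0.015504² = 0.000961 + 0.065441 + 0.261763 + 0.003846 + 0.015384 + 0.000240 = 0.347635.
So 1 − D = 0.652365, i.e. 0.6524 to 4 decimal places.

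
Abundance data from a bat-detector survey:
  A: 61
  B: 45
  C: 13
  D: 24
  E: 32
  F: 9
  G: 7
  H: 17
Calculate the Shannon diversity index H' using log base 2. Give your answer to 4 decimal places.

Total N = 61+45+13+24+32+9+7+17 = 208, so the proportions are 0.293269, 0.216346, 0.0625, 0.115385, 0.153846, 0.043269, 0.033654, 0.081731 (working shown to 6 dp, full precision carried).
Each pᵢ log₂ pᵢ term: 0.293269×(-1.769702)=-0.518999, 0.216346×(-2.208587)=-0.477819, 0.0625×(-4.000000)=-0.250000, 0.115385×(-3.115477)=-0.359478, 0.153846×(-2.700440)=-0.415452, 0.043269×(-4.530515)=-0.196032, 0.033654×(-4.893085)=-0.164671, 0.081731×(-3.612977)=-0.295291.
Sum = -2.677743, so H' = 2.6777.

2.6777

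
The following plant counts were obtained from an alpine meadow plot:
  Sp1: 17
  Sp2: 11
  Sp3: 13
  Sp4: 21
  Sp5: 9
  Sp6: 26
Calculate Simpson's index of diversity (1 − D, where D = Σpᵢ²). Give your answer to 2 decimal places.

Total N = 17+11+13+21+9+26 = 97, so the proportions are 0.1753, 0.1134, 0.134, 0.2165, 0.0928, 0.268 (working shown to 4 dp, full precision carried).
D = 0.1753² + 0.1134² + 0.134² + 0.2165² + 0.0928² + 0.268² = 0.0307 + 0.0129 + 0.0180 + 0.0469 + 0.0086 + 0.0718 = 0.1889.
So 1 − D = 0.8111, i.e. 0.81 to 2 decimal places.

0.81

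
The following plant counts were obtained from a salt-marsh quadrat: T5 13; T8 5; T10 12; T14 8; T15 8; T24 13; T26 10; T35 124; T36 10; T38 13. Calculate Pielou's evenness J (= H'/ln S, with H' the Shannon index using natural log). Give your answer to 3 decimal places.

Total N = 13+5+12+8+8+13+10+124+10+13 = 216, so the proportions are 0.06019, 0.02315, 0.05556, 0.03704, 0.03704, 0.06019, 0.0463, 0.57407, 0.0463, 0.06019 (working shown to 5 dp, full precision carried).
H' = −Σ pᵢ ln pᵢ = −((-0.16914) + (-0.08717) + (-0.16058) + (-0.12207) + (-0.12207) + (-0.16914) + (-0.14225) + (-0.31861) + (-0.14225) + (-0.16914)) = 1.60242.
With S = 10 species, ln S = 2.30259, so J = 1.60242/2.30259 = 0.69592, i.e. 0.696 to 3 decimal places.

0.696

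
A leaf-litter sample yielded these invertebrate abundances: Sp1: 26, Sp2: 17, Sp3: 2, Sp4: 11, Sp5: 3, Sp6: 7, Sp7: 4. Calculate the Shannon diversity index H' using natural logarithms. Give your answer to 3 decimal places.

1.633

Total N = 26+17+2+11+3+7+4 = 70, so the proportions are 0.37143, 0.24286, 0.02857, 0.15714, 0.04286, 0.1, 0.05714 (working shown to 5 dp, full precision carried).
Each pᵢ ln pᵢ term: 0.37143×(-0.99040)=-0.36786, 0.24286×(-1.41528)=-0.34371, 0.02857×(-3.55535)=-0.10158, 0.15714×(-1.85060)=-0.29081, 0.04286×(-3.14988)=-0.13499, 0.1×(-2.30259)=-0.23026, 0.05714×(-2.86220)=-0.16355.
Sum = -1.63277, so H' = 1.633.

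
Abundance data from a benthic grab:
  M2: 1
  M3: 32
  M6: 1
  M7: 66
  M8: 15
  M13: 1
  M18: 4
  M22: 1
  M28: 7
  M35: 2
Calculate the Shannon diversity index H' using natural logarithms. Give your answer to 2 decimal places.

1.42

Total N = 1+32+1+66+15+1+4+1+7+2 = 130, so the proportions are 0.0077, 0.2462, 0.0077, 0.5077, 0.1154, 0.0077, 0.0308, 0.0077, 0.0538, 0.0154 (working shown to 4 dp, full precision carried).
Each pᵢ ln pᵢ term: 0.0077×(-4.8675)=-0.0374, 0.2462×(-1.4018)=-0.3451, 0.0077×(-4.8675)=-0.0374, 0.5077×(-0.6779)=-0.3442, 0.1154×(-2.1595)=-0.2492, 0.0077×(-4.8675)=-0.0374, 0.0308×(-3.4812)=-0.1071, 0.0077×(-4.8675)=-0.0374, 0.0538×(-2.9216)=-0.1573, 0.0154×(-4.1744)=-0.0642.
Sum = -1.4168, so H' = 1.42.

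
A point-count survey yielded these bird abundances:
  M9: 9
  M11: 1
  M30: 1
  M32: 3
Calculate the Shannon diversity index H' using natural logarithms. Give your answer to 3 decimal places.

0.991

Total N = 9+1+1+3 = 14, so the proportions are 0.64286, 0.07143, 0.07143, 0.21429 (working shown to 5 dp, full precision carried).
Each pᵢ ln pᵢ term: 0.64286×(-0.44183)=-0.28404, 0.07143×(-2.63906)=-0.18850, 0.07143×(-2.63906)=-0.18850, 0.21429×(-1.54045)=-0.33010.
Sum = -0.99114, so H' = 0.991.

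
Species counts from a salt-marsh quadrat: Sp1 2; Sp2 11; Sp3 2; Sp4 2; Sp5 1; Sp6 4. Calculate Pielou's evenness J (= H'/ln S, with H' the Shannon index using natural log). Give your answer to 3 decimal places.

0.810

Total N = 2+11+2+2+1+4 = 22, so the proportions are 0.09091, 0.5, 0.09091, 0.09091, 0.04545, 0.18182 (working shown to 5 dp, full precision carried).
H' = −Σ pᵢ ln pᵢ = −((-0.21799) + (-0.34657) + (-0.21799) + (-0.21799) + (-0.14050) + (-0.30995)) = 1.45100.
With S = 6 species, ln S = 1.79176, so J = 1.45100/1.79176 = 0.80982, i.e. 0.810 to 3 decimal places.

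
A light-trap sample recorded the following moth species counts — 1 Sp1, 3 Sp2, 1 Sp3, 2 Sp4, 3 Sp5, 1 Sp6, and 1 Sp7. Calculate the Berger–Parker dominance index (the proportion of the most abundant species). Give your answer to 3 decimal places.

0.250

Total N = 1+3+1+2+3+1+1 = 12, so the proportions are 0.08333, 0.25, 0.08333, 0.16667, 0.25, 0.08333, 0.08333 (working shown to 5 dp, full precision carried).
The largest proportion is 0.25, i.e. d = 0.250 to 3 decimal places.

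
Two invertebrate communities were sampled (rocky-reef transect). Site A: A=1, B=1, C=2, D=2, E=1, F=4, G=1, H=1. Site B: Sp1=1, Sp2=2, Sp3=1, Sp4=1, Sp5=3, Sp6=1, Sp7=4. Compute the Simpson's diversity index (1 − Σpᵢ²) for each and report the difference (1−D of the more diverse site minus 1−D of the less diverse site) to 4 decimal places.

0.0237

Site A: N=13, proportions 0.07692308, 0.07692308, 0.15384615, 0.15384615, 0.07692308, 0.30769231, 0.07692308, 0.07692308, giving 1−D = 0.82840237 (working shown to 8 dp, full precision carried).
Site B: N=13, proportions 0.07692308, 0.15384615, 0.07692308, 0.07692308, 0.23076923, 0.07692308, 0.30769231, giving 1−D = 0.80473373.
Difference = |0.82840237 − 0.80473373| = 0.02366864, i.e. 0.0237 to 4 decimal places.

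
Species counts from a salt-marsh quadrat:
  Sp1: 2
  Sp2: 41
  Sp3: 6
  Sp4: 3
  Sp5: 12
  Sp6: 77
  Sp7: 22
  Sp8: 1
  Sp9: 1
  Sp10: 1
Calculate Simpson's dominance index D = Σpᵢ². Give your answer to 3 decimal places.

0.301

Total N = 2+41+6+3+12+77+22+1+1+1 = 166, so the proportions are 0.01205, 0.24699, 0.03614, 0.01807, 0.07229, 0.46386, 0.13253, 0.00602, 0.00602, 0.00602 (working shown to 5 dp, full precision carried).
D = 0.01205² + 0.24699² + 0.03614² + 0.01807² + 0.07229² + 0.46386² + 0.13253² + 0.00602² + 0.00602² + 0.00602² = 0.00015 + 0.06100 + 0.00131 + 0.00033 + 0.00523 + 0.21516 + 0.01756 + 0.00004 + 0.00004 + 0.00004 = 0.30084.
To 3 decimal places, D = 0.301.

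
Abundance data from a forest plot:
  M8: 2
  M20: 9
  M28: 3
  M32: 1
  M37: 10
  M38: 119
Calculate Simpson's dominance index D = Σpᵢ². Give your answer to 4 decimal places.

Total N = 2+9+3+1+10+119 = 144, so the proportions are 0.013889, 0.0625, 0.020833, 0.006944, 0.069444, 0.826389 (working shown to 6 dp, full precision carried).
D = 0.013889² + 0.0625² + 0.020833² + 0.006944² + 0.069444² + 0.826389² = 0.000193 + 0.003906 + 0.000434 + 0.000048 + 0.004823 + 0.682919 = 0.692323.
To 4 decimal places, D = 0.6923.

0.6923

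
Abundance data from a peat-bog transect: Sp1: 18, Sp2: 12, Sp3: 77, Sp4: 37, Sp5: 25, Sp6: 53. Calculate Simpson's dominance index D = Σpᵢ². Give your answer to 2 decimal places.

Total N = 18+12+77+37+25+53 = 222, so the proportions are 0.0811, 0.0541, 0.3468, 0.1667, 0.1126, 0.2387 (working shown to 4 dp, full precision carried).
D = 0.0811² + 0.0541² + 0.3468² + 0.1667² + 0.1126² + 0.2387² = 0.0066 + 0.0029 + 0.1203 + 0.0278 + 0.0127 + 0.0570 = 0.2273.
To 2 decimal places, D = 0.23.

0.23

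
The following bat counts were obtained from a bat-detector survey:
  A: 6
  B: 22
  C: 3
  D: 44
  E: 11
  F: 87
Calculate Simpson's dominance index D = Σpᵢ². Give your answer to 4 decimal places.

0.3393

Total N = 6+22+3+44+11+87 = 173, so the proportions are 0.034682, 0.127168, 0.017341, 0.254335, 0.063584, 0.50289 (working shown to 6 dp, full precision carried).
D = 0.034682² + 0.127168² + 0.017341² + 0.254335² + 0.063584² + 0.50289² = 0.001203 + 0.016172 + 0.000301 + 0.064686 + 0.004043 + 0.252899 = 0.339303.
To 4 decimal places, D = 0.3393.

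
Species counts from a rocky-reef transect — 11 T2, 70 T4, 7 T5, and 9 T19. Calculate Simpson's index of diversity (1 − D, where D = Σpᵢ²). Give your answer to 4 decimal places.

0.4525

Total N = 11+70+7+9 = 97, so the proportions are 0.113402, 0.721649, 0.072165, 0.092784 (working shown to 6 dp, full precision carried).
D = 0.113402² + 0.721649² + 0.072165² + 0.092784² = 0.012860 + 0.520778 + 0.005208 + 0.008609 = 0.547455.
So 1 − D = 0.452545, i.e. 0.4525 to 4 decimal places.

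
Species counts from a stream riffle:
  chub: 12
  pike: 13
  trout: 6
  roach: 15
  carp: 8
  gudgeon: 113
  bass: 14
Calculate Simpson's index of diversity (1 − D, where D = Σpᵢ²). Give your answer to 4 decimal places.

0.5848

Total N = 12+13+6+15+8+113+14 = 181, so the proportions are 0.066298, 0.071823, 0.033149, 0.082873, 0.044199, 0.624309, 0.077348 (working shown to 6 dp, full precision carried).
D = 0.066298² + 0.071823² + 0.033149² + 0.082873² + 0.044199² + 0.624309² + 0.077348² = 0.004395 + 0.005159 + 0.001099 + 0.006868 + 0.001954 + 0.389762 + 0.005983 = 0.415219.
So 1 − D = 0.584781, i.e. 0.5848 to 4 decimal places.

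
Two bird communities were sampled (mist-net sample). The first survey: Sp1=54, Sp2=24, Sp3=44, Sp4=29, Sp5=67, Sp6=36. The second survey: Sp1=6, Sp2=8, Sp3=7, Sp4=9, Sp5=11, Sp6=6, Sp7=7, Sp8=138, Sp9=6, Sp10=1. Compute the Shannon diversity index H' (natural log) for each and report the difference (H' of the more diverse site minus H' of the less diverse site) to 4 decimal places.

The first survey: N=254, proportions 0.212598, 0.094488, 0.173228, 0.114173, 0.26378, 0.141732, giving H' = 1.731998 (working shown to 6 dp, full precision carried).
The second survey: N=199, proportions 0.030151, 0.040201, 0.035176, 0.045226, 0.055276, 0.030151, 0.035176, 0.693467, 0.030151, 0.005025, giving H' = 1.261934.
Difference = |1.731998 − 1.261934| = 0.470064, i.e. 0.4701 to 4 decimal places.

0.4701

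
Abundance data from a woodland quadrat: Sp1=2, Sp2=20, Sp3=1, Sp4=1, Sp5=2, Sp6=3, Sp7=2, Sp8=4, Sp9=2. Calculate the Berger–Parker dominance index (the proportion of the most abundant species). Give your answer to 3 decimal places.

0.541

Total N = 2+20+1+1+2+3+2+4+2 = 37, so the proportions are 0.05405, 0.54054, 0.02703, 0.02703, 0.05405, 0.08108, 0.05405, 0.10811, 0.05405 (working shown to 5 dp, full precision carried).
The largest proportion is 0.54054, i.e. d = 0.541 to 3 decimal places.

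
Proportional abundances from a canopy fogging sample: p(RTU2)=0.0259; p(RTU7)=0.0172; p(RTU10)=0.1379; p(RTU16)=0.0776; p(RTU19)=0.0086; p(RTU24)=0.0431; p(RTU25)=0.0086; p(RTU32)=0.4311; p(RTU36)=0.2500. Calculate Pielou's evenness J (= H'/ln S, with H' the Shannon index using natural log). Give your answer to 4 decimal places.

H' = −Σ pᵢ ln pᵢ = −((-0.094626) + (-0.069881) + (-0.273211) + (-0.198360) + (-0.040902) + (-0.135516) + (-0.040902) + (-0.362734) + (-0.346574)) = 1.562705 (working shown to 6 dp, full precision carried).
With S = 9 species, ln S = 2.197225, so J = 1.562705/2.197225 = 0.711218, i.e. 0.7112 to 4 decimal places.

0.7112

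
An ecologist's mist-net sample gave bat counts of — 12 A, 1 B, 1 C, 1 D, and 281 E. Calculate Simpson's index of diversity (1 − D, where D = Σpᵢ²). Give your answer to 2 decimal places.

Total N = 12+1+1+1+281 = 296, so the proportions are 0.0405, 0.0034, 0.0034, 0.0034, 0.9493 (working shown to 4 dp, full precision carried).
D = 0.0405² + 0.0034² + 0.0034² + 0.0034² + 0.9493² = 0.0016 + 0.0000 + 0.0000 + 0.0000 + 0.9012 = 0.9029.
So 1 − D = 0.0971, i.e. 0.10 to 2 decimal places.

0.10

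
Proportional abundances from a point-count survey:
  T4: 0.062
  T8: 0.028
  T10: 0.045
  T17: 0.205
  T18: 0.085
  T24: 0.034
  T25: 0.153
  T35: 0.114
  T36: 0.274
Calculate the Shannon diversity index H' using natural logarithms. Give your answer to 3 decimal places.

1.951

Each pᵢ ln pᵢ term (working shown to 5 dp, full precision carried): 0.062×(-2.78062)=-0.17240, 0.028×(-3.57555)=-0.10012, 0.045×(-3.10109)=-0.13955, 0.205×(-1.58475)=-0.32487, 0.085×(-2.46510)=-0.20953, 0.034×(-3.38139)=-0.11497, 0.153×(-1.87732)=-0.28723, 0.114×(-2.17156)=-0.24756, 0.274×(-1.29463)=-0.35473.
Sum = -1.95095, so H' = 1.951.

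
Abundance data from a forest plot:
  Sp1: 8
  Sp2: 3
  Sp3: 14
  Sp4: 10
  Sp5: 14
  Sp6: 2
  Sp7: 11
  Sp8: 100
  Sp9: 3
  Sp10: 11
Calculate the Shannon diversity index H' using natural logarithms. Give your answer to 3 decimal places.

1.564

Total N = 8+3+14+10+14+2+11+100+3+11 = 176, so the proportions are 0.04545, 0.01705, 0.07955, 0.05682, 0.07955, 0.01136, 0.0625, 0.56818, 0.01705, 0.0625 (working shown to 5 dp, full precision carried).
Each pᵢ ln pᵢ term: 0.04545×(-3.09104)=-0.14050, 0.01705×(-4.07187)=-0.06941, 0.07955×(-2.53143)=-0.20136, 0.05682×(-2.86790)=-0.16295, 0.07955×(-2.53143)=-0.20136, 0.01136×(-4.47734)=-0.05088, 0.0625×(-2.77259)=-0.17329, 0.56818×(-0.56531)=-0.32120, 0.01705×(-4.07187)=-0.06941, 0.0625×(-2.77259)=-0.17329.
Sum = -1.56364, so H' = 1.564.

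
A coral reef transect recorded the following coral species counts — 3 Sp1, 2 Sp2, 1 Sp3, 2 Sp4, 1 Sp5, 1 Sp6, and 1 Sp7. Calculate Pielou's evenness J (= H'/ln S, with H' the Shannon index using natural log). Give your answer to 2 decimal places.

0.95

Total N = 3+2+1+2+1+1+1 = 11, so the proportions are 0.2727, 0.1818, 0.0909, 0.1818, 0.0909, 0.0909, 0.0909 (working shown to 4 dp, full precision carried).
H' = −Σ pᵢ ln pᵢ = −((-0.3543) + (-0.3100) + (-0.2180) + (-0.3100) + (-0.2180) + (-0.2180) + (-0.2180)) = 1.8462.
With S = 7 species, ln S = 1.9459, so J = 1.8462/1.9459 = 0.9488, i.e. 0.95 to 2 decimal places.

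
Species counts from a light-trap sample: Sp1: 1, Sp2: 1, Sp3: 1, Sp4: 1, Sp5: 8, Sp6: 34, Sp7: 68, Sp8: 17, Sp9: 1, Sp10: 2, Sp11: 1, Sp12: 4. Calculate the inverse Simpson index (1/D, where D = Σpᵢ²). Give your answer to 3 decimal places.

3.137

Total N = 1+1+1+1+8+34+68+17+1+2+1+4 = 139, so the proportions are 0.007194, 0.007194, 0.007194, 0.007194, 0.057554, 0.244604, 0.489209, 0.122302, 0.007194, 0.014388, 0.007194, 0.028777 (working shown to 6 dp, full precision carried).
D = 0.007194² + 0.007194² + 0.007194² + 0.007194² + 0.057554² + 0.244604² + 0.489209² + 0.122302² + 0.007194² + 0.014388² + 0.007194² + 0.028777² = 0.000052 + 0.000052 + 0.000052 + 0.000052 + 0.003312 + 0.059831 + 0.239325 + 0.014958 + 0.000052 + 0.000207 + 0.000052 + 0.000828 = 0.318772.
So 1/D = 3.13704, i.e. 3.137 to 3 decimal places.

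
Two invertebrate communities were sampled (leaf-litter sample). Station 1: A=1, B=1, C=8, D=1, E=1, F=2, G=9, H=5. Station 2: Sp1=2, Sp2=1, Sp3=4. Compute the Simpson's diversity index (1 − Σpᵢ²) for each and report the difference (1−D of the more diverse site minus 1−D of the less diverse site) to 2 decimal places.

0.20

Station 1: N=28, proportions 0.03571, 0.03571, 0.28571, 0.03571, 0.03571, 0.07143, 0.32143, 0.17857, giving 1−D = 0.77296 (working shown to 5 dp, full precision carried).
Station 2: N=7, proportions 0.28571, 0.14286, 0.57143, giving 1−D = 0.57143.
Difference = |0.77296 − 0.57143| = 0.20153, i.e. 0.20 to 2 decimal places.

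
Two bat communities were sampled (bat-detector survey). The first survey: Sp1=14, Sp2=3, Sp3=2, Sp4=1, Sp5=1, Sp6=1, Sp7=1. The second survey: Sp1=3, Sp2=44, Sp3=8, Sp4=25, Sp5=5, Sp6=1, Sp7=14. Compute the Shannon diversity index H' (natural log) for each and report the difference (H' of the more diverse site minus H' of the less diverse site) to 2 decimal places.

0.16

The first survey: N=23, proportions 0.6087, 0.13043, 0.08696, 0.04348, 0.04348, 0.04348, 0.04348, giving H' = 1.32554 (working shown to 5 dp, full precision carried).
The second survey: N=100, proportions 0.03, 0.44, 0.08, 0.25, 0.05, 0.01, 0.14, giving H' = 1.48615.
Difference = |1.32554 − 1.48615| = 0.16061, i.e. 0.16 to 2 decimal places.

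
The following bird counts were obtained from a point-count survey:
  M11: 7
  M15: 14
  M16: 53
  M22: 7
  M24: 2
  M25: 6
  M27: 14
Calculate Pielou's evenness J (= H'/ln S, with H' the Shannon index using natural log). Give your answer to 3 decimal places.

0.767

Total N = 7+14+53+7+2+6+14 = 103, so the proportions are 0.06796, 0.13592, 0.51456, 0.06796, 0.01942, 0.05825, 0.13592 (working shown to 5 dp, full precision carried).
H' = −Σ pᵢ ln pᵢ = −((-0.18274) + (-0.27126) + (-0.34189) + (-0.18274) + (-0.07654) + (-0.16561) + (-0.27126)) = 1.49202.
With S = 7 species, ln S = 1.94591, so J = 1.49202/1.94591 = 0.76675, i.e. 0.767 to 3 decimal places.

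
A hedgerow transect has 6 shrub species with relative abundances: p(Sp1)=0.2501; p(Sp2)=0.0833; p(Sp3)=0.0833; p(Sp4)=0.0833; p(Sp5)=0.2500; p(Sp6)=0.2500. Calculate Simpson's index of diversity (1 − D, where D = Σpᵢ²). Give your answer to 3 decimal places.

0.792

D = 0.2501² + 0.0833² + 0.0833² + 0.0833² + 0.25² + 0.25² = 0.06255 + 0.00694 + 0.00694 + 0.00694 + 0.06250 + 0.06250 = 0.20837 (working shown to 5 dp, full precision carried).
So 1 − D = 0.79163, i.e. 0.792 to 3 decimal places.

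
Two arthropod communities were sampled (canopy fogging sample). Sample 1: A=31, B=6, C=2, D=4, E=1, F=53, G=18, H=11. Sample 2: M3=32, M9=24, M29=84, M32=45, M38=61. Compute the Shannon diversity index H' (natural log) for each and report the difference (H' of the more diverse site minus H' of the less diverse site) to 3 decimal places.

0.043

Sample 1: N=126, proportions 0.24603, 0.04762, 0.01587, 0.03175, 0.00794, 0.42063, 0.14286, 0.0873, giving H' = 1.55878 (working shown to 5 dp, full precision carried).
Sample 2: N=246, proportions 0.13008, 0.09756, 0.34146, 0.18293, 0.24797, giving H' = 1.51578.
Difference = |1.55878 − 1.51578| = 0.04300, i.e. 0.043 to 3 decimal places.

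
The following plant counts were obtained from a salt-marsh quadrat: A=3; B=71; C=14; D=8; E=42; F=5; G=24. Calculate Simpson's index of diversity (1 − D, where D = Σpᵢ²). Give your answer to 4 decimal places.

0.7248

Total N = 3+71+14+8+42+5+24 = 167, so the proportions are 0.017964, 0.42515, 0.083832, 0.047904, 0.251497, 0.02994, 0.143713 (working shown to 6 dp, full precision carried).
D = 0.017964² + 0.42515² + 0.083832² + 0.047904² + 0.251497² + 0.02994² + 0.143713² = 0.000323 + 0.180752 + 0.007028 + 0.002295 + 0.063251 + 0.000896 + 0.020653 = 0.275198.
So 1 − D = 0.724802, i.e. 0.7248 to 4 decimal places.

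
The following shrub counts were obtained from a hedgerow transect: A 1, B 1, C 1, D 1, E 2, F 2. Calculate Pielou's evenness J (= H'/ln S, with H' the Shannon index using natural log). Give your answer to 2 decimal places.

Total N = 1+1+1+1+2+2 = 8, so the proportions are 0.125, 0.125, 0.125, 0.125, 0.25, 0.25 (working shown to 4 dp, full precision carried).
H' = −Σ pᵢ ln pᵢ = −((-0.2599) + (-0.2599) + (-0.2599) + (-0.2599) + (-0.3466) + (-0.3466)) = 1.7329.
With S = 6 species, ln S = 1.7918, so J = 1.7329/1.7918 = 0.9671, i.e. 0.97 to 2 decimal places.

0.97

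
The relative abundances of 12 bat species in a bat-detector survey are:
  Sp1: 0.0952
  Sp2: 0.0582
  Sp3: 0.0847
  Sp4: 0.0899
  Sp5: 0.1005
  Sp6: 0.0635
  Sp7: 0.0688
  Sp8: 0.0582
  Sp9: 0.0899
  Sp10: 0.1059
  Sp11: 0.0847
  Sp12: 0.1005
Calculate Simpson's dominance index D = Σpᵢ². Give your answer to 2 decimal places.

0.09

D = 0.0952² + 0.0582² + 0.0847² + 0.0899² + 0.1005² + 0.0635² + 0.0688² + 0.0582² + 0.0899² + 0.1059² + 0.0847² + 0.1005² = 0.0091 + 0.0034 + 0.0072 + 0.0081 + 0.0101 + 0.0040 + 0.0047 + 0.0034 + 0.0081 + 0.0112 + 0.0072 + 0.0101 = 0.0865 (working shown to 4 dp, full precision carried).
To 2 decimal places, D = 0.09.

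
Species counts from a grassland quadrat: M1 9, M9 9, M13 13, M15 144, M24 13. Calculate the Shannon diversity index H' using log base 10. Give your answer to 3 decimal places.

Total N = 9+9+13+144+13 = 188, so the proportions are 0.04787, 0.04787, 0.06915, 0.76596, 0.06915 (working shown to 5 dp, full precision carried).
Each pᵢ log₁₀ pᵢ term: 0.04787×(-1.31992)=-0.06319, 0.04787×(-1.31992)=-0.06319, 0.06915×(-1.16021)=-0.08023, 0.76596×(-0.11580)=-0.08869, 0.06915×(-1.16021)=-0.08023.
Sum = -0.37552, so H' = 0.376.

0.376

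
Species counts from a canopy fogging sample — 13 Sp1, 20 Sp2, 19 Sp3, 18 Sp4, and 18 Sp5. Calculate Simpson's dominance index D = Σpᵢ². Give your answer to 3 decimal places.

0.204

Total N = 13+20+19+18+18 = 88, so the proportions are 0.14773, 0.22727, 0.21591, 0.20455, 0.20455 (working shown to 5 dp, full precision carried).
D = 0.14773² + 0.22727² + 0.21591² + 0.20455² + 0.20455² = 0.02182 + 0.05165 + 0.04662 + 0.04184 + 0.04184 = 0.20377.
To 3 decimal places, D = 0.204.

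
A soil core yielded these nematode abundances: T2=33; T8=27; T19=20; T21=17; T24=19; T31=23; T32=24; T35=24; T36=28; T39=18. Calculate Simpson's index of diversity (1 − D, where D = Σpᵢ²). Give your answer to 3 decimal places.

0.896

Total N = 33+27+20+17+19+23+24+24+28+18 = 233, so the proportions are 0.14163, 0.11588, 0.08584, 0.07296, 0.08155, 0.09871, 0.103, 0.103, 0.12017, 0.07725 (working shown to 5 dp, full precision carried).
D = 0.14163² + 0.11588² + 0.08584² + 0.07296² + 0.08155² + 0.09871² + 0.103² + 0.103² + 0.12017² + 0.07725² = 0.02006 + 0.01343 + 0.00737 + 0.00532 + 0.00665 + 0.00974 + 0.01061 + 0.01061 + 0.01444 + 0.00597 = 0.10420.
So 1 − D = 0.89580, i.e. 0.896 to 3 decimal places.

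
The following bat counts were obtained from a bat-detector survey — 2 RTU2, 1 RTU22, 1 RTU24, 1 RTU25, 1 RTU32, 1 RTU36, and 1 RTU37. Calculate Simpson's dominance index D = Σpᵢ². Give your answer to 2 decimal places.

Total N = 2+1+1+1+1+1+1 = 8, so the proportions are 0.25, 0.125, 0.125, 0.125, 0.125, 0.125, 0.125 (working shown to 4 dp, full precision carried).
D = 0.25² + 0.125² + 0.125² + 0.125² + 0.125² + 0.125² + 0.125² = 0.0625 + 0.0156 + 0.0156 + 0.0156 + 0.0156 + 0.0156 + 0.0156 = 0.1562.
To 2 decimal places, D = 0.16.

0.16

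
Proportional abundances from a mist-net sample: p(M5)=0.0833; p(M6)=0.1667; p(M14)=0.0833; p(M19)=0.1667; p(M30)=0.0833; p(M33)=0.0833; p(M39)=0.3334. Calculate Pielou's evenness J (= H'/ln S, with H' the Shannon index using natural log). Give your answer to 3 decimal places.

H' = −Σ pᵢ ln pᵢ = −((-0.20703) + (-0.29865) + (-0.20703) + (-0.29865) + (-0.20703) + (-0.20703) + (-0.36621)) = 1.79162 (working shown to 5 dp, full precision carried).
With S = 7 species, ln S = 1.94591, so J = 1.79162/1.94591 = 0.92071, i.e. 0.921 to 3 decimal places.

0.921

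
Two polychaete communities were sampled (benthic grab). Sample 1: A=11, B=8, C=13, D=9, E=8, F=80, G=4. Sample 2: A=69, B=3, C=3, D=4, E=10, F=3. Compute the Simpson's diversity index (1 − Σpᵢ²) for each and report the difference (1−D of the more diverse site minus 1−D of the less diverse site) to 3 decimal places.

0.188

Sample 1: N=133, proportions 0.082707, 0.06015, 0.097744, 0.067669, 0.06015, 0.601504, 0.030075, giving 1−D = 0.609079 (working shown to 6 dp, full precision carried).
Sample 2: N=92, proportions 0.75, 0.032609, 0.032609, 0.043478, 0.108696, 0.032609, giving 1−D = 0.420605.
Difference = |0.609079 − 0.420605| = 0.188474, i.e. 0.188 to 3 decimal places.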